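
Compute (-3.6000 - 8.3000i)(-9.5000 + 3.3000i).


Real = -3.6*(-9.5) - (-8.3)*3.3 = 34.2 - (-27.39) = 61.59
Imag = -3.6*3.3 - (9.5)*(-8.3) = -11.88 + 78.85 = 66.97

61.5900 + 66.9700i


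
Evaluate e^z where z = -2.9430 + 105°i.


e^-2.9430 = 0.0527
cos(105°) = -0.2588
sin(105°) = 0.9659
Real = 0.0527*(-0.2588) = -0.0136
Imag = 0.0527*0.9659 = 0.0509

-0.0136 + 0.0509i


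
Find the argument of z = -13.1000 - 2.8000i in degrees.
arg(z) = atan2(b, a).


Re = -13.1, Im = -2.8
arg = atan2(-2.8, -13.1) = -167.9351 degrees

arg(z) = -167.9351 degrees


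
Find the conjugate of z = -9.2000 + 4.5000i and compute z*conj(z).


z_bar = -9.2000 - 4.5000i
z*z_bar = (-9.2)^2 + 4.5^2 = 84.64 + 20.25 = 104.89

z_bar = -9.2000 - 4.5000i, z*z_bar = 104.89


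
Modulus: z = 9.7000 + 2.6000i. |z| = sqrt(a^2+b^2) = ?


|z| = sqrt(9.7^2 + 2.6^2) = sqrt(94.09 + 6.76) = sqrt(100.85) = 10.0424

|z| = 10.0424


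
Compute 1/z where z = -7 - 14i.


|z|^2 = 49+196 = 245
1/z = (-7 + 14i)/245

1/z = -0.0286 + 0.0571i


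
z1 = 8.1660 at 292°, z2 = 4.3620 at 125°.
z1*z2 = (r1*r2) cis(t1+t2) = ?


r = 8.1660 * 4.3620 = 35.6201
theta = 292° + 125° = 417° = 57° (mod 360)

35.6201 cis(57°)


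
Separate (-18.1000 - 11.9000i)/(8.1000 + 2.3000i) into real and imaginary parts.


Multiply by conjugate: (-18.1000 - 11.9000i)(8.1000 - 2.3000i) / (8.1^2 + 2.3^2)
Numerator real = -18.1*8.1 - (11.9)*2.3 = -173.98
Numerator imag = -11.9*8.1 - (-18.1)*2.3 = -54.76
Denominator = 70.9
Re(z) = -173.98/70.9 = -2.4539
Im(z) = -54.76/70.9 = -0.7724

Re(z) = -2.4539, Im(z) = -0.7724


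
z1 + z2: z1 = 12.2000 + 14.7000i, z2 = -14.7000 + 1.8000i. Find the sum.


Real: 12.2 - 14.7 = -2.5
Imag: 14.7 + 1.8 = 16.5

-2.5000 + 16.5000i


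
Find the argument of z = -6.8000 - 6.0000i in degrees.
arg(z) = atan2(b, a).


Re = -6.8, Im = -6
arg = atan2(-6, -6.8) = -138.5763 degrees

arg(z) = -138.5763 degrees


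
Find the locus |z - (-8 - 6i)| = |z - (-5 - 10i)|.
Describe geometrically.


Equal distances means the locus is the perpendicular bisector of z1 and z2.
Midpoint = ((-8+(-5))/2, (-6+(-10))/2) = (-6.5000, -8.0000)

Perpendicular bisector through (-6.5000, -8.0000)


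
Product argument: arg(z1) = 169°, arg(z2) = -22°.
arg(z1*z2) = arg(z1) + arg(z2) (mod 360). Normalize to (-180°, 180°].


arg(z1*z2) = 169° - 22° = 147°
Normalized to (-180°, 180°]: 147°

147°


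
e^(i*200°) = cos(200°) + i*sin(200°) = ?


cos(200°) = -0.9397
sin(200°) = -0.3420

e^(i*200°) = -0.9397 - 0.3420i


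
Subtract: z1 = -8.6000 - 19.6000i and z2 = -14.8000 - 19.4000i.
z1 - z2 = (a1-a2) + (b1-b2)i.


Real: -8.6 + 14.8 = 6.2
Imag: -19.6 + 19.4 = -0.2

6.2000 - 0.2000i


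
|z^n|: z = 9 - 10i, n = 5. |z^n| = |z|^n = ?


|z| = sqrt(81+100) = sqrt(181) = 13.4536
|z^5| = |z|^5 = (sqrt(181))^5 = 181^2 * sqrt(181) = 32761*sqrt(181)

|z^5| = 32761*sqrt(181) ≈ 440754.1774


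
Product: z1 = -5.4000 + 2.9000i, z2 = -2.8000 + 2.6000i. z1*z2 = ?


Real = -5.4*(-2.8) - 2.9*2.6 = 15.12 - 7.54 = 7.58
Imag = -5.4*2.6 - (2.8)*2.9 = -14.04 - (8.12) = -22.16

7.5800 - 22.1600i


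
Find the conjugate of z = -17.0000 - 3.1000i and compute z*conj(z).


z_bar = -17.0000 + 3.1000i
z*z_bar = (-17)^2 + (-3.1)^2 = 289 + 9.61 = 298.61

z_bar = -17.0000 + 3.1000i, z*z_bar = 298.61


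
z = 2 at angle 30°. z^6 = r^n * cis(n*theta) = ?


r^6 = 2^6 = 64
n*theta = 6*30° = 180° = 180° (mod 360)
a = 64*cos(180°) = -64.0000
b = 64*sin(180°) = 0

64 cis(180°) = -64.0000 + 0i


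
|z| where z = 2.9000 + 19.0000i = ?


|z| = sqrt(2.9^2 + 19^2) = sqrt(8.41 + 361) = sqrt(369.41) = 19.2200

|z| = 19.2200


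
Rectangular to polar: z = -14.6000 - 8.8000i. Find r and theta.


r = sqrt(213.16+77.44) = sqrt(290.6) = 17.0470
theta = atan2(-8.8, -14.6) = -148.9210 degrees

r = 17.0470, theta = -148.9210 degrees


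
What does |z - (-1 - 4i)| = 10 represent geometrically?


|z - z0| = r is a circle with center z0 and radius r.
Center = (-1, -4), radius = 10

Circle with center (-1, -4) and radius 10


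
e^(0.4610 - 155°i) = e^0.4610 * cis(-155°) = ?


e^0.4610 = 1.5857
cos(-155°) = -0.9063
sin(-155°) = -0.4226
Real = 1.5857*(-0.9063) = -1.4371
Imag = 1.5857*(-0.4226) = -0.6701

-1.4371 - 0.6701i


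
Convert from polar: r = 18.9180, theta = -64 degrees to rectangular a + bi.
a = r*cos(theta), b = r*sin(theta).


a = 18.9180*cos(-64°) = 18.9180*0.43837 = 8.2931
b = 18.9180*sin(-64°) = 18.9180*(-0.898794) = -17.0034

8.2931 - 17.0034i


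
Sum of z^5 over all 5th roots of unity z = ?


The roots are w_k = w^k with w = e^(2*pi*i/5), and (w^k)^5 = (w^5)^k.
So S = 1 + u + u^2 + ... + u^(4) with u = w^5.
5 = 1*5 + 0, so 5 is a multiple of 5 and u = (w^5)^1 = 1.
Every one of the 5 terms equals 1: S = 5

S = 5


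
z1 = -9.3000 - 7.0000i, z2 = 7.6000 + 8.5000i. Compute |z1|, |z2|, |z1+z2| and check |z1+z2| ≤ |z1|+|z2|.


|z1| = sqrt((-9.3)^2 + (-7)^2) = sqrt(135.49) = 11.6400
|z2| = sqrt(7.6^2 + 8.5^2) = sqrt(130.01) = 11.4022
z1+z2 = -1.7000 + 1.5000i
|z1+z2| = sqrt(5.14) = 2.2672
|z1|+|z2| = 11.6400 + 11.4022 = 23.0422

|z1+z2| = 2.2672 ≤ |z1|+|z2| = 23.0422 (verified)


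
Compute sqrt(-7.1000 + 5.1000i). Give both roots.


|z| = sqrt(50.41+26.01) = 8.7419
sqrt((|z|+a)/2) = sqrt((8.7419+(-7.1))/2) = sqrt(0.8209) = 0.9061
sqrt((|z|-a)/2) = sqrt((8.7419-(-7.1))/2) = sqrt(7.9209) = 2.8144

±(0.9061 + 2.8144i) i.e. 0.9061 + 2.8144i and -0.9061 - 2.8144i


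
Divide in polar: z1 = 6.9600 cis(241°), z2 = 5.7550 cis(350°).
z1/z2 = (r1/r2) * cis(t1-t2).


r = 6.9600 / 5.7550 = 1.2094
theta = 241° - 350° = -109° = 251° (mod 360)

1.2094 cis(251°)


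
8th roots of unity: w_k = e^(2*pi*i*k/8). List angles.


The 8th roots of unity are cis(360k/8°) for k=0..7
Angle step = 360/8 = 45°
Primitive root: cis(45°)
Primitive root = 0.7071 + 0.7071i

8 roots at angles: 0°, 45°, 90°, 135°, 180°, 225°, 270°, 315°


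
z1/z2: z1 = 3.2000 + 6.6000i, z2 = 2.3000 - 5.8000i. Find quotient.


Conjugate of z2 = 2.3000 + 5.8000i
Numerator: (3.2000 + 6.6000i)(2.3000 + 5.8000i) = -30.9200 + 33.7400i
Denominator: 2.3^2 + (-5.8)^2 = 38.93
Result = (-30.9200 + 33.7400i)/38.93

-0.7942 + 0.8667i


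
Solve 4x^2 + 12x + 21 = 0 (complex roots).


disc = 12^2 - 4*4*21 = 144 - 336 = -192
sqrt(|disc|) = sqrt(192) = 13.8564
Real part = -12/(2*4) = -1.5000
Imag part = 13.8564/(2*4) = 1.7321

-1.5000 ± 1.7321i


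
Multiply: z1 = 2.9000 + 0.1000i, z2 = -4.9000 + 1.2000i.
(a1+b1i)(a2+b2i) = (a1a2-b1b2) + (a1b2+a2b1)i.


Real = 2.9*(-4.9) - 0.1*1.2 = -14.21 - 0.12 = -14.33
Imag = 2.9*1.2 - (4.9)*0.1 = 3.48 - (0.49) = 2.99

-14.3300 + 2.9900i


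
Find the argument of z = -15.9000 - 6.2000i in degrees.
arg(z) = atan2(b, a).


Re = -15.9, Im = -6.2
arg = atan2(-6.2, -15.9) = -158.6973 degrees

arg(z) = -158.6973 degrees


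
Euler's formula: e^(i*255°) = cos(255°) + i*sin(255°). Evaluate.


cos(255°) = -0.2588
sin(255°) = -0.9659

e^(i*255°) = -0.2588 - 0.9659i


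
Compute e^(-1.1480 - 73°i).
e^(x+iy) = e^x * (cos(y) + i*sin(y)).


e^-1.1480 = 0.3173
cos(-73°) = 0.2924
sin(-73°) = -0.9563
Real = 0.3173*0.2924 = 0.0928
Imag = 0.3173*(-0.9563) = -0.3034

0.0928 - 0.3034i


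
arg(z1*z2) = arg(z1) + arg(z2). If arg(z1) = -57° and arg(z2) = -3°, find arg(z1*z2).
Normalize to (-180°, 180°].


arg(z1*z2) = -57° - 3° = -60°
Normalized to (-180°, 180°]: -60°

-60°


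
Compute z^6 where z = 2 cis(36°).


r^6 = 2^6 = 64
n*theta = 6*36° = 216° = 216° (mod 360)
a = 64*cos(216°) = -51.7771
b = 64*sin(216°) = -37.6183

64 cis(216°) = -51.7771 - 37.6183i


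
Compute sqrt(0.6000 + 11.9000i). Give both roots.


|z| = sqrt(0.36+141.61) = 11.9151
sqrt((|z|+a)/2) = sqrt((11.9151+0.6)/2) = sqrt(6.2576) = 2.5015
sqrt((|z|-a)/2) = sqrt((11.9151-0.6)/2) = sqrt(5.6576) = 2.3786

±(2.5015 + 2.3786i) i.e. 2.5015 + 2.3786i and -2.5015 - 2.3786i


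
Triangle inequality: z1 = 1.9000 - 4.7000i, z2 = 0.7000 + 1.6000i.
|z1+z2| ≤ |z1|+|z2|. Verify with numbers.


|z1| = sqrt(1.9^2 + (-4.7)^2) = sqrt(25.7) = 5.0695
|z2| = sqrt(0.7^2 + 1.6^2) = sqrt(3.05) = 1.7464
z1+z2 = 2.6000 - 3.1000i
|z1+z2| = sqrt(16.37) = 4.0460
|z1|+|z2| = 5.0695 + 1.7464 = 6.8159

|z1+z2| = 4.0460 ≤ |z1|+|z2| = 6.8159 (verified)


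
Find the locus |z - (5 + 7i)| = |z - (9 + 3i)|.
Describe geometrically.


Equal distances means the locus is the perpendicular bisector of z1 and z2.
Midpoint = ((5+9)/2, (7+3)/2) = (7.0000, 5.0000)

Perpendicular bisector through (7.0000, 5.0000)


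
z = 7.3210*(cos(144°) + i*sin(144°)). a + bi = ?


a = 7.3210*cos(144°) = 7.3210*(-0.80902) = -5.9228
b = 7.3210*sin(144°) = 7.3210*0.58779 = 4.3032

-5.9228 + 4.3032i


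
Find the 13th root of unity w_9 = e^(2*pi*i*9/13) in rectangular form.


Angle = 360*9/13 = 249.2308°
a = cos(249.2308°) = -0.3546
b = sin(249.2308°) = -0.9350

-0.3546 - 0.9350i


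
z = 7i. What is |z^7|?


|z| = sqrt(0+49) = sqrt(49) = 7
|z^7| = |z|^7 = 7^7 = 823543

|z^7| = 823543


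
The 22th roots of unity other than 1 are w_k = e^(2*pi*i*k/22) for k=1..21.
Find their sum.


With w = e^(2*pi*i/22), all 22 of the 22th roots of unity w^0 = 1, w, ..., w^(21) sum to 0: 1 + w + ... + w^(21) = (1 - w^22)/(1 - w) = 0 since w^22 = 1, w ≠ 1.
Removing the root 1: w + w^2 + ... + w^(21) = 0 - 1 = -1

Sum = -1


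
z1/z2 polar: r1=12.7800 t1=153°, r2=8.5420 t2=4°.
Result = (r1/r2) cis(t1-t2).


r = 12.7800 / 8.5420 = 1.4961
theta = 153° - 4° = 149° = 149° (mod 360)

1.4961 cis(149°)


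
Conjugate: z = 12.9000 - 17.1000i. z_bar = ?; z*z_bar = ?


z_bar = 12.9000 + 17.1000i
z*z_bar = 12.9^2 + (-17.1)^2 = 166.41 + 292.41 = 458.82

z_bar = 12.9000 + 17.1000i, z*z_bar = 458.82


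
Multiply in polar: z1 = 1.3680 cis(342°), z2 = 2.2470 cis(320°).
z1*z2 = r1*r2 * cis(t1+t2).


r = 1.3680 * 2.2470 = 3.0739
theta = 342° + 320° = 662° = 302° (mod 360)

3.0739 cis(302°)


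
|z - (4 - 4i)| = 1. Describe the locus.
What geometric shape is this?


|z - z0| = r is a circle with center z0 and radius r.
Center = (4, -4), radius = 1

Circle with center (4, -4) and radius 1


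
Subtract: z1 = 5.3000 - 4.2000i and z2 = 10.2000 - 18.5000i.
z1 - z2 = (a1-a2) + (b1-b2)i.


Real: 5.3 - 10.2 = -4.9
Imag: -4.2 + 18.5 = 14.3

-4.9000 + 14.3000i


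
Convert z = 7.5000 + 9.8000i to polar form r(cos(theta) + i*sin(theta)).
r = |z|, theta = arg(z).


r = sqrt(56.25+96.04) = sqrt(152.29) = 12.3406
theta = atan2(9.8, 7.5) = 52.5729 degrees

r = 12.3406, theta = 52.5729 degrees


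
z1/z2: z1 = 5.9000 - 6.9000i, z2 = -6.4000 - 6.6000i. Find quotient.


Conjugate of z2 = -6.4000 + 6.6000i
Numerator: (5.9000 - 6.9000i)(-6.4000 + 6.6000i) = 7.7800 + 83.1000i
Denominator: (-6.4)^2 + (-6.6)^2 = 84.52
Result = (7.7800 + 83.1000i)/84.52

0.0920 + 0.9832i


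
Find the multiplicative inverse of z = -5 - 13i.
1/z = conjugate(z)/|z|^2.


|z|^2 = 25+169 = 194
1/z = (-5 + 13i)/194

1/z = -0.0258 + 0.0670i


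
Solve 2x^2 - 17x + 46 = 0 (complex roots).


disc = (-17)^2 - 4*2*46 = 289 - 368 = -79
sqrt(|disc|) = sqrt(79) = 8.8882
Real part = 17/(2*2) = 4.2500
Imag part = 8.8882/(2*2) = 2.2220

4.2500 ± 2.2220i


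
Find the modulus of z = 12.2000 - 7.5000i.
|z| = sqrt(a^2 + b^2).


|z| = sqrt(12.2^2 + (-7.5)^2) = sqrt(148.84 + 56.25) = sqrt(205.09) = 14.3210

|z| = 14.3210


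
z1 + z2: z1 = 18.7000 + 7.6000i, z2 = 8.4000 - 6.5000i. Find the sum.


Real: 18.7 + 8.4 = 27.1
Imag: 7.6 - 6.5 = 1.1

27.1000 + 1.1000i


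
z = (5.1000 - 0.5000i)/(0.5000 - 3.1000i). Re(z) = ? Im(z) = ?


Multiply by conjugate: (5.1000 - 0.5000i)(0.5000 + 3.1000i) / (0.5^2 + (-3.1)^2)
Numerator real = 5.1*0.5 - (0.5)*(-3.1) = 4.1
Numerator imag = -0.5*0.5 - 5.1*(-3.1) = 15.56
Denominator = 9.86
Re(z) = 4.1/9.86 = 0.4158
Im(z) = 15.56/9.86 = 1.5781

Re(z) = 0.4158, Im(z) = 1.5781


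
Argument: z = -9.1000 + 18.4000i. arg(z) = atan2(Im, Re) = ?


Re = -9.1, Im = 18.4
arg = atan2(18.4, -9.1) = 116.3154 degrees

arg(z) = 116.3154 degrees


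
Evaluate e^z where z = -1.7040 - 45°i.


e^-1.7040 = 0.1820
cos(-45°) = 0.7071
sin(-45°) = -0.7071
Real = 0.1820*0.7071 = 0.1287
Imag = 0.1820*(-0.7071) = -0.1287

0.1287 - 0.1287i


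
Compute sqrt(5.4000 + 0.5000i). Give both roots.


|z| = sqrt(29.16+0.25) = 5.4231
sqrt((|z|+a)/2) = sqrt((5.4231+5.4)/2) = sqrt(5.4115) = 2.3263
sqrt((|z|-a)/2) = sqrt((5.4231-5.4)/2) = sqrt(0.0115) = 0.1075

±(2.3263 + 0.1075i) i.e. 2.3263 + 0.1075i and -2.3263 - 0.1075i


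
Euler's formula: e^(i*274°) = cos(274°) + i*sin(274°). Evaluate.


cos(274°) = 0.0698
sin(274°) = -0.9976

e^(i*274°) = 0.0698 - 0.9976i


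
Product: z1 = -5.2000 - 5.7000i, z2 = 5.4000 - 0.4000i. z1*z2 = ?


Real = -5.2*5.4 - (-5.7)*(-0.4) = -28.08 - 2.28 = -30.36
Imag = -5.2*(-0.4) + 5.4*(-5.7) = 2.08 - (30.78) = -28.7

-30.3600 - 28.7000i


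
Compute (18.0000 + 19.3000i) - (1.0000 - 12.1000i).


Real: 18 - 1 = 17
Imag: 19.3 + 12.1 = 31.4

17.0000 + 31.4000i


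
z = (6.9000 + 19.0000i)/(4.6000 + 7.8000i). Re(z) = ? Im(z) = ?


Multiply by conjugate: (6.9000 + 19.0000i)(4.6000 - 7.8000i) / (4.6^2 + 7.8^2)
Numerator real = 6.9*4.6 + 19*7.8 = 179.94
Numerator imag = 19*4.6 - 6.9*7.8 = 33.58
Denominator = 82
Re(z) = 179.94/82 = 2.1944
Im(z) = 33.58/82 = 0.4095

Re(z) = 2.1944, Im(z) = 0.4095


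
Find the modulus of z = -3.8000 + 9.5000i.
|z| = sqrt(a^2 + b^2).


|z| = sqrt((-3.8)^2 + 9.5^2) = sqrt(14.44 + 90.25) = sqrt(104.69) = 10.2318

|z| = 10.2318


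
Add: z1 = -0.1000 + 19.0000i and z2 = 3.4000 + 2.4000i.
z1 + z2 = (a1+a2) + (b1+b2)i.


Real: -0.1 + 3.4 = 3.3
Imag: 19 + 2.4 = 21.4

3.3000 + 21.4000i


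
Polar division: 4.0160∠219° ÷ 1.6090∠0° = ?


r = 4.0160 / 1.6090 = 2.4960
theta = 219° - 0° = 219° = 219° (mod 360)

2.4960 cis(219°)


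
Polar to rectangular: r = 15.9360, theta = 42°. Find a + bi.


a = 15.9360*cos(42°) = 15.9360*0.743145 = 11.8428
b = 15.9360*sin(42°) = 15.9360*0.66913 = 10.6633

11.8428 + 10.6633i


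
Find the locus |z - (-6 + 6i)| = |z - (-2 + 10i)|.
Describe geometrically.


Equal distances means the locus is the perpendicular bisector of z1 and z2.
Midpoint = ((-6+(-2))/2, (6+10)/2) = (-4.0000, 8.0000)

Perpendicular bisector through (-4.0000, 8.0000)


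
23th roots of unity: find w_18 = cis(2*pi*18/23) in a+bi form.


Angle = 360*18/23 = 281.7391°
a = cos(281.7391°) = 0.2035
b = sin(281.7391°) = -0.9791

0.2035 - 0.9791i


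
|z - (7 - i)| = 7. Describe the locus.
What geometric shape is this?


|z - z0| = r is a circle with center z0 and radius r.
Center = (7, -1), radius = 7

Circle with center (7, -1) and radius 7


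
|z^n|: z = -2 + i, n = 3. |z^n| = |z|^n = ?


|z| = sqrt(4+1) = sqrt(5) = 2.2361
|z^3| = |z|^3 = (sqrt(5))^3 = 5*sqrt(5)

|z^3| = 5*sqrt(5) ≈ 11.1803


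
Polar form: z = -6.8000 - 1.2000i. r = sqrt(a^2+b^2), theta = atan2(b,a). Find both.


r = sqrt(46.24+1.44) = sqrt(47.68) = 6.9051
theta = atan2(-1.2, -6.8) = -169.9920 degrees

r = 6.9051, theta = -169.9920 degrees


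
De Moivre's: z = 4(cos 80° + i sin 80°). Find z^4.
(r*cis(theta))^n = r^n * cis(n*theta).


r^4 = 4^4 = 256
n*theta = 4*80° = 320° = 320° (mod 360)
a = 256*cos(320°) = 196.1074
b = 256*sin(320°) = -164.5536

256 cis(320°) = 196.1074 - 164.5536i


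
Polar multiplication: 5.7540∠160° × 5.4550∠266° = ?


r = 5.7540 * 5.4550 = 31.3881
theta = 160° + 266° = 426° = 66° (mod 360)

31.3881 cis(66°)


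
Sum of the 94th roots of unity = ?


The sum of all 94th roots of unity is 0.
Geometric series: (1 - w^94)/(1 - w) = (1-1)/(1-w) = 0 since w^94 = 1, w ≠ 1.
Alternatively: coefficient of z^93 in z^94 - 1 is 0.

0


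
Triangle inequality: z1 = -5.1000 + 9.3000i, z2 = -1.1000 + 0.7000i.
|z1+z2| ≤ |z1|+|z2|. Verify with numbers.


|z1| = sqrt((-5.1)^2 + 9.3^2) = sqrt(112.5) = 10.6066
|z2| = sqrt((-1.1)^2 + 0.7^2) = sqrt(1.7) = 1.3038
z1+z2 = -6.2000 + 10.0000i
|z1+z2| = sqrt(138.44) = 11.7661
|z1|+|z2| = 10.6066 + 1.3038 = 11.9104

|z1+z2| = 11.7661 ≤ |z1|+|z2| = 11.9104 (verified)


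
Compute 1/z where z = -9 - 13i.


|z|^2 = 81+169 = 250
1/z = (-9 + 13i)/250

1/z = -0.0360 + 0.0520i


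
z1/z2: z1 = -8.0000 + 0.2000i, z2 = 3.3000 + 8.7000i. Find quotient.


Conjugate of z2 = 3.3000 - 8.7000i
Numerator: (-8.0000 + 0.2000i)(3.3000 - 8.7000i) = -24.6600 + 70.2600i
Denominator: 3.3^2 + 8.7^2 = 86.58
Result = (-24.6600 + 70.2600i)/86.58

-0.2848 + 0.8115i


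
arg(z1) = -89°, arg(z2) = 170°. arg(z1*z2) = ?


arg(z1*z2) = -89° + 170° = 81°
Normalized to (-180°, 180°]: 81°

81°


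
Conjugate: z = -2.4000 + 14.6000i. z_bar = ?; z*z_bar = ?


z_bar = -2.4000 - 14.6000i
z*z_bar = (-2.4)^2 + 14.6^2 = 5.76 + 213.16 = 218.92

z_bar = -2.4000 - 14.6000i, z*z_bar = 218.92


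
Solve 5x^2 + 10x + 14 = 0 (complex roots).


disc = 10^2 - 4*5*14 = 100 - 280 = -180
sqrt(|disc|) = sqrt(180) = 13.4164
Real part = -10/(2*5) = -1.0000
Imag part = 13.4164/(2*5) = 1.3416

-1.0000 ± 1.3416i


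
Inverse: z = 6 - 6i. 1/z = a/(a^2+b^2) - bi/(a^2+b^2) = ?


|z|^2 = 36+36 = 72
1/z = (6 + 6i)/72

1/z = 0.0833 + 0.0833i


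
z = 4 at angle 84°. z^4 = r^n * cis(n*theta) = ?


r^4 = 4^4 = 256
n*theta = 4*84° = 336° = 336° (mod 360)
a = 256*cos(336°) = 233.8676
b = 256*sin(336°) = -104.1246

256 cis(336°) = 233.8676 - 104.1246i


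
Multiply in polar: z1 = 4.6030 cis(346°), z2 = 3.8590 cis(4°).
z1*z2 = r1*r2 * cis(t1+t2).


r = 4.6030 * 3.8590 = 17.7630
theta = 346° + 4° = 350° = 350° (mod 360)

17.7630 cis(350°)


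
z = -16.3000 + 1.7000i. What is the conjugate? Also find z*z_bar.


z_bar = -16.3000 - 1.7000i
z*z_bar = (-16.3)^2 + 1.7^2 = 265.69 + 2.89 = 268.58

z_bar = -16.3000 - 1.7000i, z*z_bar = 268.58


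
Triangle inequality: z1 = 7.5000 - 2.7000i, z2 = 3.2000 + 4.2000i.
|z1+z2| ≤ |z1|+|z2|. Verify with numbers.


|z1| = sqrt(7.5^2 + (-2.7)^2) = sqrt(63.54) = 7.9712
|z2| = sqrt(3.2^2 + 4.2^2) = sqrt(27.88) = 5.2802
z1+z2 = 10.7000 + 1.5000i
|z1+z2| = sqrt(116.74) = 10.8046
|z1|+|z2| = 7.9712 + 5.2802 = 13.2514

|z1+z2| = 10.8046 ≤ |z1|+|z2| = 13.2514 (verified)


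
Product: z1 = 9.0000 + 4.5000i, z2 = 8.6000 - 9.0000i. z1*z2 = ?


Real = 9*8.6 - 4.5*(-9) = 77.4 - (-40.5) = 117.9
Imag = 9*(-9) + 8.6*4.5 = -81 + 38.7 = -42.3

117.9000 - 42.3000i


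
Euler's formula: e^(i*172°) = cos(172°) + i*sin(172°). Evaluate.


cos(172°) = -0.9903
sin(172°) = 0.1392

e^(i*172°) = -0.9903 + 0.1392i


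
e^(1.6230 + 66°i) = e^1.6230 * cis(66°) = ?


e^1.6230 = 5.0683
cos(66°) = 0.40674
sin(66°) = 0.91355
Real = 5.0683*0.40674 = 2.0615
Imag = 5.0683*0.91355 = 4.6301

2.0615 + 4.6301i


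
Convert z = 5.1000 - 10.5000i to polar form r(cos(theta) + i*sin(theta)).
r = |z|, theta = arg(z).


r = sqrt(26.01+110.25) = sqrt(136.26) = 11.6730
theta = atan2(-10.5, 5.1) = -64.0935 degrees

r = 11.6730, theta = -64.0935 degrees


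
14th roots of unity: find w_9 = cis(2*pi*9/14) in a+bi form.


Angle = 360*9/14 = 231.4286°
a = cos(231.4286°) = -0.6235
b = sin(231.4286°) = -0.7818

-0.6235 - 0.7818i


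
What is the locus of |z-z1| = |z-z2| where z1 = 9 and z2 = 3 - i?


Equal distances means the locus is the perpendicular bisector of z1 and z2.
Midpoint = ((9+3)/2, (0+(-1))/2) = (6.0000, -0.5000)

Perpendicular bisector through (6.0000, -0.5000)


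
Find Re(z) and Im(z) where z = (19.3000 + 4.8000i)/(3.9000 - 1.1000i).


Multiply by conjugate: (19.3000 + 4.8000i)(3.9000 + 1.1000i) / (3.9^2 + (-1.1)^2)
Numerator real = 19.3*3.9 + 4.8*(-1.1) = 69.99
Numerator imag = 4.8*3.9 - 19.3*(-1.1) = 39.95
Denominator = 16.42
Re(z) = 69.99/16.42 = 4.2625
Im(z) = 39.95/16.42 = 2.4330

Re(z) = 4.2625, Im(z) = 2.4330


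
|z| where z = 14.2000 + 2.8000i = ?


|z| = sqrt(14.2^2 + 2.8^2) = sqrt(201.64 + 7.84) = sqrt(209.48) = 14.4734

|z| = 14.4734


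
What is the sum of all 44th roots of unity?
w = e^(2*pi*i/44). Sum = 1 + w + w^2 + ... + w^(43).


The sum of all 44th roots of unity is 0.
Geometric series: (1 - w^44)/(1 - w) = (1-1)/(1-w) = 0 since w^44 = 1, w ≠ 1.
Alternatively: coefficient of z^43 in z^44 - 1 is 0.

0


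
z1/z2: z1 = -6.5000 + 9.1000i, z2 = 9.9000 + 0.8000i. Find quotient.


Conjugate of z2 = 9.9000 - 0.8000i
Numerator: (-6.5000 + 9.1000i)(9.9000 - 0.8000i) = -57.0700 + 95.2900i
Denominator: 9.9^2 + 0.8^2 = 98.65
Result = (-57.0700 + 95.2900i)/98.65

-0.5785 + 0.9659i


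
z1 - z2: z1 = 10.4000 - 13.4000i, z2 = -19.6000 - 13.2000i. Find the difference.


Real: 10.4 + 19.6 = 30
Imag: -13.4 + 13.2 = -0.2

30.0000 - 0.2000i


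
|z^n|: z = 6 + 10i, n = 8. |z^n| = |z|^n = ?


|z| = sqrt(36+100) = sqrt(136) = 11.6619
|z^8| = |z|^8 = (sqrt(136))^8 = 136^4 = 342102016

|z^8| = 342102016


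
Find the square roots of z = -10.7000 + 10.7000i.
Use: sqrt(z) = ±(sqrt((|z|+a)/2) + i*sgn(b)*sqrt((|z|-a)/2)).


|z| = sqrt(114.49+114.49) = 15.1321
sqrt((|z|+a)/2) = sqrt((15.1321+(-10.7))/2) = sqrt(2.2160) = 1.4886
sqrt((|z|-a)/2) = sqrt((15.1321-(-10.7))/2) = sqrt(12.9160) = 3.5939

±(1.4886 + 3.5939i) i.e. 1.4886 + 3.5939i and -1.4886 - 3.5939i


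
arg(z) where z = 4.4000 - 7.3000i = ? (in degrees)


Re = 4.4, Im = -7.3
arg = atan2(-7.3, 4.4) = -58.9210 degrees

arg(z) = -58.9210 degrees


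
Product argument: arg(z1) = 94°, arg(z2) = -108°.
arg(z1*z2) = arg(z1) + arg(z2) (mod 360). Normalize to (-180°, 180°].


arg(z1*z2) = 94° - 108° = -14°
Normalized to (-180°, 180°]: -14°

-14°


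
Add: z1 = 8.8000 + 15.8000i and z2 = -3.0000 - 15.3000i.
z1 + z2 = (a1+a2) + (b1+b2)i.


Real: 8.8 - 3 = 5.8
Imag: 15.8 - 15.3 = 0.5

5.8000 + 0.5000i


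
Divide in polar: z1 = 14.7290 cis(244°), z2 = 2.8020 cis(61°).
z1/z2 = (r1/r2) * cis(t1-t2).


r = 14.7290 / 2.8020 = 5.2566
theta = 244° - 61° = 183° = 183° (mod 360)

5.2566 cis(183°)


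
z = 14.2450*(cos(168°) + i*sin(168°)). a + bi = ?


a = 14.2450*cos(168°) = 14.2450*(-0.97815) = -13.9337
b = 14.2450*sin(168°) = 14.2450*0.20791 = 2.9617

-13.9337 + 2.9617i


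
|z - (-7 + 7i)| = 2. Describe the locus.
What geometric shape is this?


|z - z0| = r is a circle with center z0 and radius r.
Center = (-7, 7), radius = 2

Circle with center (-7, 7) and radius 2


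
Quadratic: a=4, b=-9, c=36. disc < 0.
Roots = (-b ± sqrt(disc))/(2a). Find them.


disc = (-9)^2 - 4*4*36 = 81 - 576 = -495
sqrt(|disc|) = sqrt(495) = 22.2486
Real part = 9/(2*4) = 1.1250
Imag part = 22.2486/(2*4) = 2.7811

1.1250 ± 2.7811i


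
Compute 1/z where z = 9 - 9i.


|z|^2 = 81+81 = 162
1/z = (9 + 9i)/162

1/z = 0.0556 + 0.0556i


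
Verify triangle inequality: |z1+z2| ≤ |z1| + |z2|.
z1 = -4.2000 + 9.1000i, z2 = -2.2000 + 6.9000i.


|z1| = sqrt((-4.2)^2 + 9.1^2) = sqrt(100.45) = 10.0225
|z2| = sqrt((-2.2)^2 + 6.9^2) = sqrt(52.45) = 7.2422
z1+z2 = -6.4000 + 16.0000i
|z1+z2| = sqrt(296.96) = 17.2325
|z1|+|z2| = 10.0225 + 7.2422 = 17.2647

|z1+z2| = 17.2325 ≤ |z1|+|z2| = 17.2647 (verified)


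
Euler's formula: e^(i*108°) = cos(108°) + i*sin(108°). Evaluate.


cos(108°) = -0.3090
sin(108°) = 0.9511

e^(i*108°) = -0.3090 + 0.9511i


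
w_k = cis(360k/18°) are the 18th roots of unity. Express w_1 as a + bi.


Angle = 360*1/18 = 20°
a = cos(20°) = 0.9397
b = sin(20°) = 0.3420

0.9397 + 0.3420i


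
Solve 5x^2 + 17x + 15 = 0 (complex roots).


disc = 17^2 - 4*5*15 = 289 - 300 = -11
sqrt(|disc|) = sqrt(11) = 3.3166
Real part = -17/(2*5) = -1.7000
Imag part = 3.3166/(2*5) = 0.3317

-1.7000 ± 0.3317i


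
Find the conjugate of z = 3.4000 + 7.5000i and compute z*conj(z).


z_bar = 3.4000 - 7.5000i
z*z_bar = 3.4^2 + 7.5^2 = 11.56 + 56.25 = 67.81

z_bar = 3.4000 - 7.5000i, z*z_bar = 67.81


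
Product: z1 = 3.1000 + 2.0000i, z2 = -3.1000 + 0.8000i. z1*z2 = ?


Real = 3.1*(-3.1) - 2*0.8 = -9.61 - 1.6 = -11.21
Imag = 3.1*0.8 - (3.1)*2 = 2.48 - (6.2) = -3.72

-11.2100 - 3.7200i


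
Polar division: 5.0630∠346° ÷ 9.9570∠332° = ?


r = 5.0630 / 9.9570 = 0.5085
theta = 346° - 332° = 14° = 14° (mod 360)

0.5085 cis(14°)


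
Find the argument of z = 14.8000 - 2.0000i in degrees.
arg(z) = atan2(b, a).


Re = 14.8, Im = -2
arg = atan2(-2, 14.8) = -7.6961 degrees

arg(z) = -7.6961 degrees


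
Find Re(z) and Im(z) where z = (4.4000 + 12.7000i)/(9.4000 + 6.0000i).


Multiply by conjugate: (4.4000 + 12.7000i)(9.4000 - 6.0000i) / (9.4^2 + 6^2)
Numerator real = 4.4*9.4 + 12.7*6 = 117.56
Numerator imag = 12.7*9.4 - 4.4*6 = 92.98
Denominator = 124.36
Re(z) = 117.56/124.36 = 0.9453
Im(z) = 92.98/124.36 = 0.7477

Re(z) = 0.9453, Im(z) = 0.7477


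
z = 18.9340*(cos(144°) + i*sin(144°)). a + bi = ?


a = 18.9340*cos(144°) = 18.9340*(-0.809017) = -15.3179
b = 18.9340*sin(144°) = 18.9340*0.587785 = 11.1291

-15.3179 + 11.1291i


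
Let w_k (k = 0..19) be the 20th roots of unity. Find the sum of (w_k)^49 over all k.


The roots are w_k = w^k with w = e^(2*pi*i/20), and (w^k)^49 = (w^49)^k.
So S = 1 + u + u^2 + ... + u^(19) with u = w^49.
49 = 2*20 + 9, so 49 is not a multiple of 20: u = (w^20)^2 * w^9 = w^9 ≠ 1 (w is a primitive 20th root), while u^20 = (w^20)^49 = 1.
Geometric series: S = (1 - u^20)/(1 - u) = (1 - 1)/(1 - u) = 0

S = 0


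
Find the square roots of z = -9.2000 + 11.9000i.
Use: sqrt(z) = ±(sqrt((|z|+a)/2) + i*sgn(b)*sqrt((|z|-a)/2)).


|z| = sqrt(84.64+141.61) = 15.0416
sqrt((|z|+a)/2) = sqrt((15.0416+(-9.2))/2) = sqrt(2.9208) = 1.7090
sqrt((|z|-a)/2) = sqrt((15.0416-(-9.2))/2) = sqrt(12.1208) = 3.4815

±(1.7090 + 3.4815i) i.e. 1.7090 + 3.4815i and -1.7090 - 3.4815i


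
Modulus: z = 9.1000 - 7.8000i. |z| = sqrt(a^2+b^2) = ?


|z| = sqrt(9.1^2 + (-7.8)^2) = sqrt(82.81 + 60.84) = sqrt(143.65) = 11.9854

|z| = 11.9854


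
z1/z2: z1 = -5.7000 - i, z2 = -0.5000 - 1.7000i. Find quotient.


Conjugate of z2 = -0.5000 + 1.7000i
Numerator: (-5.7000 - i)(-0.5000 + 1.7000i) = 4.5500 - 9.1900i
Denominator: (-0.5)^2 + (-1.7)^2 = 3.14
Result = (4.5500 - 9.1900i)/3.14

1.4490 - 2.9268i


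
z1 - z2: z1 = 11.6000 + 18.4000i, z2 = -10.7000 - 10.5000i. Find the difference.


Real: 11.6 + 10.7 = 22.3
Imag: 18.4 + 10.5 = 28.9

22.3000 + 28.9000i


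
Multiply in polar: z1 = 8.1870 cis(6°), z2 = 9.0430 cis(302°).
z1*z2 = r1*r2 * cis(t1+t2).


r = 8.1870 * 9.0430 = 74.0350
theta = 6° + 302° = 308° = 308° (mod 360)

74.0350 cis(308°)


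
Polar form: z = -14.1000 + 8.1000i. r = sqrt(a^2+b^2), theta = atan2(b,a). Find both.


r = sqrt(198.81+65.61) = sqrt(264.42) = 16.2610
theta = atan2(8.1, -14.1) = 150.1240 degrees

r = 16.2610, theta = 150.1240 degrees


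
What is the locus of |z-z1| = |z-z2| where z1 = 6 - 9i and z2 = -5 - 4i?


Equal distances means the locus is the perpendicular bisector of z1 and z2.
Midpoint = ((6+(-5))/2, (-9+(-4))/2) = (0.5000, -6.5000)

Perpendicular bisector through (0.5000, -6.5000)


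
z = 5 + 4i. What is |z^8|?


|z| = sqrt(25+16) = sqrt(41) = 6.4031
|z^8| = |z|^8 = (sqrt(41))^8 = 41^4 = 2825761

|z^8| = 2825761


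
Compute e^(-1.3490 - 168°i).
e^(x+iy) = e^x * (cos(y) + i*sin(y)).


e^-1.3490 = 0.2595
cos(-168°) = -0.9781
sin(-168°) = -0.2079
Real = 0.2595*(-0.9781) = -0.2538
Imag = 0.2595*(-0.2079) = -0.0540

-0.2538 - 0.0540i


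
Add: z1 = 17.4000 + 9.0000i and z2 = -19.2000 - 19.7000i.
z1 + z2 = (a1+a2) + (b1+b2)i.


Real: 17.4 - 19.2 = -1.8
Imag: 9 - 19.7 = -10.7

-1.8000 - 10.7000i


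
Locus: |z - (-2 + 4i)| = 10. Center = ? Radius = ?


|z - z0| = r is a circle with center z0 and radius r.
Center = (-2, 4), radius = 10

Circle with center (-2, 4) and radius 10


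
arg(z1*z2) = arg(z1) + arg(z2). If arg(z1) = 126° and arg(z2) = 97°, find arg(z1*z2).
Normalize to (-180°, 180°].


arg(z1*z2) = 126° + 97° = 223°
Normalized to (-180°, 180°]: -137°

-137°


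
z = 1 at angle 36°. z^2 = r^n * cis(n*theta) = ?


r^2 = 1^2 = 1
n*theta = 2*36° = 72° = 72° (mod 360)
a = 1*cos(72°) = 0.3090
b = 1*sin(72°) = 0.9511

1 cis(72°) = 0.3090 + 0.9511i


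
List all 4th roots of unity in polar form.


The 4th roots of unity are cis(360k/4°) for k=0..3
Angle step = 360/4 = 90°
Primitive root: cis(90°)
Primitive root = 0 + 1.0000i

4 roots at angles: 0°, 90°, 180°, 270°


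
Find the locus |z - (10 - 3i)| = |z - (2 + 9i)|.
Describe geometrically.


Equal distances means the locus is the perpendicular bisector of z1 and z2.
Midpoint = ((10+2)/2, (-3+9)/2) = (6.0000, 3.0000)

Perpendicular bisector through (6.0000, 3.0000)


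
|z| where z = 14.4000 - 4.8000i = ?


|z| = sqrt(14.4^2 + (-4.8)^2) = sqrt(207.36 + 23.04) = sqrt(230.4) = 15.1789

|z| = 15.1789


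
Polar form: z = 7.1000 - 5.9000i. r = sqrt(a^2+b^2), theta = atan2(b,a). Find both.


r = sqrt(50.41+34.81) = sqrt(85.22) = 9.2315
theta = atan2(-5.9, 7.1) = -39.7261 degrees

r = 9.2315, theta = -39.7261 degrees


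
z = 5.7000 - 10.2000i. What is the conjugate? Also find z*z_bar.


z_bar = 5.7000 + 10.2000i
z*z_bar = 5.7^2 + (-10.2)^2 = 32.49 + 104.04 = 136.53

z_bar = 5.7000 + 10.2000i, z*z_bar = 136.53


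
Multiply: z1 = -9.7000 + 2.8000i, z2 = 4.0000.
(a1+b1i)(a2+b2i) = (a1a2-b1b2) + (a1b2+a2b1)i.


Real = -9.7*4 - 2.8*0 = -38.8 - 0 = -38.8
Imag = -9.7*0 + 4*2.8 = 0 + 11.2 = 11.2

-38.8000 + 11.2000i


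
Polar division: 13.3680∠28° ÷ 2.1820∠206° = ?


r = 13.3680 / 2.1820 = 6.1265
theta = 28° - 206° = -178° = 182° (mod 360)

6.1265 cis(182°)


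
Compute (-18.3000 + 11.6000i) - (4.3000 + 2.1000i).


Real: -18.3 - 4.3 = -22.6
Imag: 11.6 - 2.1 = 9.5

-22.6000 + 9.5000i


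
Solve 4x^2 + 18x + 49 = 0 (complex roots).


disc = 18^2 - 4*4*49 = 324 - 784 = -460
sqrt(|disc|) = sqrt(460) = 21.4476
Real part = -18/(2*4) = -2.2500
Imag part = 21.4476/(2*4) = 2.6810

-2.2500 ± 2.6810i


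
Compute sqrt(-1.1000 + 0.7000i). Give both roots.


|z| = sqrt(1.21+0.49) = 1.3038
sqrt((|z|+a)/2) = sqrt((1.3038+(-1.1))/2) = sqrt(0.1019) = 0.3192
sqrt((|z|-a)/2) = sqrt((1.3038-(-1.1))/2) = sqrt(1.2019) = 1.0963

±(0.3192 + 1.0963i) i.e. 0.3192 + 1.0963i and -0.3192 - 1.0963i


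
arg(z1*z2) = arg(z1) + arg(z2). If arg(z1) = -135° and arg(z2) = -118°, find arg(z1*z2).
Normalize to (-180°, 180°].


arg(z1*z2) = -135° - 118° = -253°
Normalized to (-180°, 180°]: 107°

107°


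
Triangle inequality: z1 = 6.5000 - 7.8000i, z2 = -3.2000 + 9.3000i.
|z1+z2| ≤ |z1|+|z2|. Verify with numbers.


|z1| = sqrt(6.5^2 + (-7.8)^2) = sqrt(103.09) = 10.1533
|z2| = sqrt((-3.2)^2 + 9.3^2) = sqrt(96.73) = 9.8351
z1+z2 = 3.3000 + 1.5000i
|z1+z2| = sqrt(13.14) = 3.6249
|z1|+|z2| = 10.1533 + 9.8351 = 19.9884

|z1+z2| = 3.6249 ≤ |z1|+|z2| = 19.9884 (verified)


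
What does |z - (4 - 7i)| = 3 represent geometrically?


|z - z0| = r is a circle with center z0 and radius r.
Center = (4, -7), radius = 3

Circle with center (4, -7) and radius 3


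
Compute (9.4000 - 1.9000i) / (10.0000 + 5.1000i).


Conjugate of z2 = 10.0000 - 5.1000i
Numerator: (9.4000 - 1.9000i)(10.0000 - 5.1000i) = 84.3100 - 66.9400i
Denominator: 10^2 + 5.1^2 = 126.01
Result = (84.3100 - 66.9400i)/126.01

0.6691 - 0.5312i


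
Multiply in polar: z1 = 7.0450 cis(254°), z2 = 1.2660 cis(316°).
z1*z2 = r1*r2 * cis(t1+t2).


r = 7.0450 * 1.2660 = 8.9190
theta = 254° + 316° = 570° = 210° (mod 360)

8.9190 cis(210°)


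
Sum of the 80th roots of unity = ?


The sum of all 80th roots of unity is 0.
Geometric series: (1 - w^80)/(1 - w) = (1-1)/(1-w) = 0 since w^80 = 1, w ≠ 1.
Alternatively: coefficient of z^79 in z^80 - 1 is 0.

0


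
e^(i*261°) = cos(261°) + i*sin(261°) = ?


cos(261°) = -0.1564
sin(261°) = -0.9877

e^(i*261°) = -0.1564 - 0.9877i


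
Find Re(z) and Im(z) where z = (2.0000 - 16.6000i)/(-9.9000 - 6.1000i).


Multiply by conjugate: (2.0000 - 16.6000i)(-9.9000 + 6.1000i) / ((-9.9)^2 + (-6.1)^2)
Numerator real = 2*(-9.9) - (16.6)*(-6.1) = 81.46
Numerator imag = -16.6*(-9.9) - 2*(-6.1) = 176.54
Denominator = 135.22
Re(z) = 81.46/135.22 = 0.6024
Im(z) = 176.54/135.22 = 1.3056

Re(z) = 0.6024, Im(z) = 1.3056


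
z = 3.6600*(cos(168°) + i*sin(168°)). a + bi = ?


a = 3.6600*cos(168°) = 3.6600*(-0.97815) = -3.5800
b = 3.6600*sin(168°) = 3.6600*0.20791 = 0.7610

-3.5800 + 0.7610i


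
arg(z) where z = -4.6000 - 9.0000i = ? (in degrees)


Re = -4.6, Im = -9
arg = atan2(-9, -4.6) = -117.0721 degrees

arg(z) = -117.0721 degrees


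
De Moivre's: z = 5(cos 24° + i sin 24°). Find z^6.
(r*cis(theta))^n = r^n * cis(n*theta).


r^6 = 5^6 = 15625
n*theta = 6*24° = 144° = 144° (mod 360)
a = 15625*cos(144°) = -12640.8905
b = 15625*sin(144°) = 9184.1446

15625 cis(144°) = -12640.8905 + 9184.1446i


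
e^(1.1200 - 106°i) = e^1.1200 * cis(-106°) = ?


e^1.1200 = 3.06485
cos(-106°) = -0.27564
sin(-106°) = -0.96126
Real = 3.06485*(-0.27564) = -0.8448
Imag = 3.06485*(-0.96126) = -2.9461

-0.8448 - 2.9461i


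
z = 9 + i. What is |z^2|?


|z| = sqrt(81+1) = sqrt(82) = 9.0554
|z^2| = |z|^2 = (sqrt(82))^2 = 82

|z^2| = 82


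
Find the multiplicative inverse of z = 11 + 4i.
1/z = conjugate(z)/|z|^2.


|z|^2 = 121+16 = 137
1/z = (11 - 4i)/137

1/z = 0.0803 - 0.0292i


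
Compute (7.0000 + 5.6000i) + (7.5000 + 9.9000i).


Real: 7 + 7.5 = 14.5
Imag: 5.6 + 9.9 = 15.5

14.5000 + 15.5000i


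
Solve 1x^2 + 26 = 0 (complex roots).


disc = 0^2 - 4*1*26 = 0 - 104 = -104
sqrt(|disc|) = sqrt(104) = 10.1980
Real part = 0/(2*1) = 0
Imag part = 10.1980/(2*1) = 5.0990

0 ± 5.0990i


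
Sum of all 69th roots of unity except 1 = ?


With w = e^(2*pi*i/69), all 69 of the 69th roots of unity w^0 = 1, w, ..., w^(68) sum to 0: 1 + w + ... + w^(68) = (1 - w^69)/(1 - w) = 0 since w^69 = 1, w ≠ 1.
Removing the root 1: w + w^2 + ... + w^(68) = 0 - 1 = -1

Sum = -1


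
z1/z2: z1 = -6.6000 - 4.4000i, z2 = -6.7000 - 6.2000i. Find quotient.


Conjugate of z2 = -6.7000 + 6.2000i
Numerator: (-6.6000 - 4.4000i)(-6.7000 + 6.2000i) = 71.5000 - 11.4400i
Denominator: (-6.7)^2 + (-6.2)^2 = 83.33
Result = (71.5000 - 11.4400i)/83.33

0.8580 - 0.1373i


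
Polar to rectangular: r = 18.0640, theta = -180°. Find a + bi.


a = 18.0640*cos(-180°) = 18.0640*(-1) = -18.0640
b = 18.0640*sin(-180°) = 18.0640*0 = 0

-18.0640 + 0i


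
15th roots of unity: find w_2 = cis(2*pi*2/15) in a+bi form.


Angle = 360*2/15 = 48°
a = cos(48°) = 0.6691
b = sin(48°) = 0.7431

0.6691 + 0.7431i


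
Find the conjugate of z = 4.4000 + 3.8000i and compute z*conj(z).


z_bar = 4.4000 - 3.8000i
z*z_bar = 4.4^2 + 3.8^2 = 19.36 + 14.44 = 33.8

z_bar = 4.4000 - 3.8000i, z*z_bar = 33.8


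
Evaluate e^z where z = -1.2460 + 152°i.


e^-1.2460 = 0.28765
cos(152°) = -0.8829
sin(152°) = 0.46947
Real = 0.28765*(-0.8829) = -0.2540
Imag = 0.28765*0.46947 = 0.1350

-0.2540 + 0.1350i


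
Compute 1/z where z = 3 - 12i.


|z|^2 = 9+144 = 153
1/z = (3 + 12i)/153

1/z = 0.0196 + 0.0784i


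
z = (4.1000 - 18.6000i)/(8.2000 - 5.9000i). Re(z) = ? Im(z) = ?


Multiply by conjugate: (4.1000 - 18.6000i)(8.2000 + 5.9000i) / (8.2^2 + (-5.9)^2)
Numerator real = 4.1*8.2 - (18.6)*(-5.9) = 143.36
Numerator imag = -18.6*8.2 - 4.1*(-5.9) = -128.33
Denominator = 102.05
Re(z) = 143.36/102.05 = 1.4048
Im(z) = -128.33/102.05 = -1.2575

Re(z) = 1.4048, Im(z) = -1.2575


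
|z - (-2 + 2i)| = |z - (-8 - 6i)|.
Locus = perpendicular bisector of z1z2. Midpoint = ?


Equal distances means the locus is the perpendicular bisector of z1 and z2.
Midpoint = ((-2+(-8))/2, (2+(-6))/2) = (-5.0000, -2.0000)

Perpendicular bisector through (-5.0000, -2.0000)


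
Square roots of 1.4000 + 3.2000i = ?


|z| = sqrt(1.96+10.24) = 3.4928
sqrt((|z|+a)/2) = sqrt((3.4928+1.4)/2) = sqrt(2.4464) = 1.5641
sqrt((|z|-a)/2) = sqrt((3.4928-1.4)/2) = sqrt(1.0464) = 1.0229

±(1.5641 + 1.0229i) i.e. 1.5641 + 1.0229i and -1.5641 - 1.0229i


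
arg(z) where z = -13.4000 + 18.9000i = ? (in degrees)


Re = -13.4, Im = 18.9
arg = atan2(18.9, -13.4) = 125.3364 degrees

arg(z) = 125.3364 degrees


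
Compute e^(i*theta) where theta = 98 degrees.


cos(98°) = -0.1392
sin(98°) = 0.9903

e^(i*98°) = -0.1392 + 0.9903i


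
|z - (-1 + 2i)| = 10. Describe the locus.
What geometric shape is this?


|z - z0| = r is a circle with center z0 and radius r.
Center = (-1, 2), radius = 10

Circle with center (-1, 2) and radius 10


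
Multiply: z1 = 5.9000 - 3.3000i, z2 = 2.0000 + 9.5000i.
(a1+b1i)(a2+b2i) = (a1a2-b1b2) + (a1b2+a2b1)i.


Real = 5.9*2 - (-3.3)*9.5 = 11.8 - (-31.35) = 43.15
Imag = 5.9*9.5 + 2*(-3.3) = 56.05 - (6.6) = 49.45

43.1500 + 49.4500i


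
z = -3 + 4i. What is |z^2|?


|z| = sqrt(9+16) = sqrt(25) = 5
|z^2| = |z|^2 = 5^2 = 25

|z^2| = 25


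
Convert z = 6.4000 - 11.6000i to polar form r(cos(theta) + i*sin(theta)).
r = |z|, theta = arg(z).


r = sqrt(40.96+134.56) = sqrt(175.52) = 13.2484
theta = atan2(-11.6, 6.4) = -61.1134 degrees

r = 13.2484, theta = -61.1134 degrees


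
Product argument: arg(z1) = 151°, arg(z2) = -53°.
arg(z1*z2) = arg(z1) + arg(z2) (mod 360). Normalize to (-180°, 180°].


arg(z1*z2) = 151° - 53° = 98°
Normalized to (-180°, 180°]: 98°

98°


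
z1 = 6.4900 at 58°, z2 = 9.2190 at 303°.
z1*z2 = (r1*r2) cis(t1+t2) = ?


r = 6.4900 * 9.2190 = 59.8313
theta = 58° + 303° = 361° = 1° (mod 360)

59.8313 cis(1°)


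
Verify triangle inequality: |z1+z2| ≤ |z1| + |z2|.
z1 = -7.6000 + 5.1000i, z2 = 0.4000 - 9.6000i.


|z1| = sqrt((-7.6)^2 + 5.1^2) = sqrt(83.77) = 9.1526
|z2| = sqrt(0.4^2 + (-9.6)^2) = sqrt(92.32) = 9.6083
z1+z2 = -7.2000 - 4.5000i
|z1+z2| = sqrt(72.09) = 8.4906
|z1|+|z2| = 9.1526 + 9.6083 = 18.7609

|z1+z2| = 8.4906 ≤ |z1|+|z2| = 18.7609 (verified)


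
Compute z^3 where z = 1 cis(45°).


r^3 = 1^3 = 1
n*theta = 3*45° = 135° = 135° (mod 360)
a = 1*cos(135°) = -0.7071
b = 1*sin(135°) = 0.7071

1 cis(135°) = -0.7071 + 0.7071i


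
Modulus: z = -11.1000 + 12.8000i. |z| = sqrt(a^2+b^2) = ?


|z| = sqrt((-11.1)^2 + 12.8^2) = sqrt(123.21 + 163.84) = sqrt(287.05) = 16.9425

|z| = 16.9425


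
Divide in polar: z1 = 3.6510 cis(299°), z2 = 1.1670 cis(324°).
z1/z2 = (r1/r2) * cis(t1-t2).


r = 3.6510 / 1.1670 = 3.1285
theta = 299° - 324° = -25° = 335° (mod 360)

3.1285 cis(335°)


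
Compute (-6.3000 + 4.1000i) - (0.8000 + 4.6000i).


Real: -6.3 - 0.8 = -7.1
Imag: 4.1 - 4.6 = -0.5

-7.1000 - 0.5000i


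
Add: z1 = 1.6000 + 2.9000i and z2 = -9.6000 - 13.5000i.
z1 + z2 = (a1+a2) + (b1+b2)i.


Real: 1.6 - 9.6 = -8
Imag: 2.9 - 13.5 = -10.6

-8.0000 - 10.6000i


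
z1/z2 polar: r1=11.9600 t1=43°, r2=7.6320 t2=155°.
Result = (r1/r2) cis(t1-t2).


r = 11.9600 / 7.6320 = 1.5671
theta = 43° - 155° = -112° = 248° (mod 360)

1.5671 cis(248°)


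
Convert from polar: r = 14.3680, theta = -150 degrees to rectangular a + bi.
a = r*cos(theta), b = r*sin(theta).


a = 14.3680*cos(-150°) = 14.3680*(-0.86603) = -12.4431
b = 14.3680*sin(-150°) = 14.3680*(-0.5) = -7.1840

-12.4431 - 7.1840i


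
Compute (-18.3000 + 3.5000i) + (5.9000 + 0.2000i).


Real: -18.3 + 5.9 = -12.4
Imag: 3.5 + 0.2 = 3.7

-12.4000 + 3.7000i


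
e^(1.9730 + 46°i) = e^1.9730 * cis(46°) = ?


e^1.9730 = 7.19222
cos(46°) = 0.69466
sin(46°) = 0.71934
Real = 7.19222*0.69466 = 4.9961
Imag = 7.19222*0.71934 = 5.1737

4.9961 + 5.1737i


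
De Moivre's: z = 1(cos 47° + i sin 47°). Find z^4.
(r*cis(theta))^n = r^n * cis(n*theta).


r^4 = 1^4 = 1
n*theta = 4*47° = 188° = 188° (mod 360)
a = 1*cos(188°) = -0.9903
b = 1*sin(188°) = -0.1392

1 cis(188°) = -0.9903 - 0.1392i
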